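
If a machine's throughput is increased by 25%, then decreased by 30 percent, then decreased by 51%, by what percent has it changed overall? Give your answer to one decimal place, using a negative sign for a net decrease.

-57.1%

The combined multiplier is 1.25 × 0.7 × 0.49 = 0.42875.
That corresponds to a decrease of 57.1%.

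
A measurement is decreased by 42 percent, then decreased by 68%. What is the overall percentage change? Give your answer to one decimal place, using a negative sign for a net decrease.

-81.4%

The combined multiplier is 0.58 × 0.32 = 0.1856.
That corresponds to a decrease of 81.4%.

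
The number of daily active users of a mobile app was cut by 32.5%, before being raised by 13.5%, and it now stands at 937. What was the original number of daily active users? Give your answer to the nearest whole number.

1,223

The overall multiplier applied was 0.675 × 1.135 = 0.766125.
So the original number of daily active users was 937 ÷ 0.766125 ≈ 1,223.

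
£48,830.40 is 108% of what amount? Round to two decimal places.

£45,213.33

£48,830.40 ÷ 1.08 ≈ £45,213.33.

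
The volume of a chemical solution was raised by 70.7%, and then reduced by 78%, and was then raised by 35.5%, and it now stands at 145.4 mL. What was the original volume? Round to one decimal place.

285.7 mL

Undoing the 35.5% increase: 145.4 ÷ 1.355 ≈ 107.306273.
Undoing the 78% decrease: 107.306273 ÷ 0.22 ≈ 487.755786.
Undoing the 70.7% increase: 487.755786 ÷ 1.707 ≈ 285.7 mL.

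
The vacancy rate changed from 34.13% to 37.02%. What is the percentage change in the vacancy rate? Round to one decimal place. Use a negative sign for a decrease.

8.5%

The change is 37.02 − 34.13 = 2.89 percentage points.
Relative to the original 34.13%, that is 2.89 ÷ 34.13 ≈ 8.5%.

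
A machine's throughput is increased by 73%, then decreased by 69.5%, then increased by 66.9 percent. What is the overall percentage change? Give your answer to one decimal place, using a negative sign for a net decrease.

The combined multiplier is 1.73 × 0.305 × 1.669 = 0.88064785.
That corresponds to a decrease of 11.9%.

-11.9%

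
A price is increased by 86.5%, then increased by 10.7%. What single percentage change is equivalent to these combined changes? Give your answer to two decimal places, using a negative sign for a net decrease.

106.46%

An 86.5% increase multiplies by 1.865.
Then a 10.7% increase: 1.865 × 1.107 = 2.064555.
Overall factor 2.064555, i.e. 106.46%.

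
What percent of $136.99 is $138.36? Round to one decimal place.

$138.36 ÷ $136.99 ≈ 101.0%.

101.0%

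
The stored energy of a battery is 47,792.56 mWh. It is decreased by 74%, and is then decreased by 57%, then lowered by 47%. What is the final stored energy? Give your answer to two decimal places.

2,831.90 mWh

Each change multiplies by a factor: 0.26 × 0.43 × 0.53 = 0.059254.
47,792.56 × 0.059254 = 2831.90035024 ≈ 2,831.90.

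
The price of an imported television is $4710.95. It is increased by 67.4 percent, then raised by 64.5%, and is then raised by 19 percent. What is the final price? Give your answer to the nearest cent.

$15437.49

67.4% increase: $4710.95 × 1.674 = $7886.1303.
After the 64.5% increase: $7886.1303 × 1.645 = $12972.6843435.
After the 19% increase: $12972.6843435 × 1.19 = $15437.494368765 ≈ $15437.49.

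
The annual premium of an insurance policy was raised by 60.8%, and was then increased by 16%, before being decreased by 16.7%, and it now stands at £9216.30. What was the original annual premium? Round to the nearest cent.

The overall multiplier applied was 1.608 × 1.16 × 0.833 = 1.55377824.
So the original annual premium was £9216.30 ÷ 1.55377824 ≈ £5931.54.

£5931.54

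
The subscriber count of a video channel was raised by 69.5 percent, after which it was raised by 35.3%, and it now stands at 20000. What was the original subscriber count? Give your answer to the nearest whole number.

Undoing the 35.3% increase: 20000 ÷ 1.353 ≈ 14781.966001.
Undoing the 69.5% increase: 14781.966001 ÷ 1.695 ≈ 8721.

8721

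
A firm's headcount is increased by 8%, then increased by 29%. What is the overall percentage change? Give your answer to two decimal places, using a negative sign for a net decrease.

The combined multiplier is 1.08 × 1.29 = 1.3932.
That corresponds to an increase of 39.32%.

39.32%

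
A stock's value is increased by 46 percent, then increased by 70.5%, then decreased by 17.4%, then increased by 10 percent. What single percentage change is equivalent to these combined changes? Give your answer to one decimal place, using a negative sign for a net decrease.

126.2%

The combined multiplier is 1.46 × 1.705 × 0.826 × 1.1 = 2.26177798.
That corresponds to an increase of 126.2%.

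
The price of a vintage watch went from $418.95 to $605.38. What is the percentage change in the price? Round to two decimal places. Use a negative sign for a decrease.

44.50%

Change: $605.38 − $418.95 = $186.43.
Relative to the original: $186.43 ÷ $418.95 ≈ 44.50%.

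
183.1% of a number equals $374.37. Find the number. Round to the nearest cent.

$204.46

$374.37 ÷ 1.831 ≈ $204.46.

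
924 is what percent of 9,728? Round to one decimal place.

924 ÷ 9,728 ≈ 9.5%.

9.5%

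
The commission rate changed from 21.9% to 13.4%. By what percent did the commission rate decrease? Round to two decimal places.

The change is 13.4 − 21.9 = -8.5 percentage points.
Relative to the original 21.9%, that is -8.5 ÷ 21.9 ≈ -38.81%.
So the commission rate fell by 38.81%.

38.81%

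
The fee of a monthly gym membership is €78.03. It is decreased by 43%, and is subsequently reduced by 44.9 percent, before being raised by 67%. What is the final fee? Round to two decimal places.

€40.93

43% decrease: €78.03 × 0.57 = €44.4771.
After the 44.9% decrease: €44.4771 × 0.551 = €24.5068821.
After the 67% increase: €24.5068821 × 1.67 = €40.926493107 ≈ €40.93.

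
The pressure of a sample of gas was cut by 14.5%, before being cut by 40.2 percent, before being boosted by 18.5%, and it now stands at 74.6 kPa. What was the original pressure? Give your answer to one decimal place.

123.1 kPa

Undoing the 18.5% increase: 74.6 ÷ 1.185 ≈ 62.953586.
Undoing the 40.2% decrease: 62.953586 ÷ 0.598 ≈ 105.273555.
Undoing the 14.5% decrease: 105.273555 ÷ 0.855 ≈ 123.1 kPa.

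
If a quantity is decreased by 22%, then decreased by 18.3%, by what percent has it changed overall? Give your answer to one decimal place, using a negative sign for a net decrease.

The combined multiplier is 0.78 × 0.817 = 0.63726.
That corresponds to a decrease of 36.3%.

-36.3%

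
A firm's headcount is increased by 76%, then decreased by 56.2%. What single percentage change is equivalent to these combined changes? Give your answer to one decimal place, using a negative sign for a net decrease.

-22.9%

A 76% increase multiplies by 1.76.
Then a 56.2% decrease: 1.76 × 0.438 = 0.77088.
Overall factor 0.77088, i.e. -22.9%.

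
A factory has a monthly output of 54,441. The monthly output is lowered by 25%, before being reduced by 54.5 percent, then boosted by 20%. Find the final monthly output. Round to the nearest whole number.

22,294

After the 25% decrease: 54,441 × 0.75 = 40830.75.
54.5% decrease: 40830.75 × 0.455 = 18577.99125.
After the 20% increase: 18577.99125 × 1.2 = 22293.5895 ≈ 22,294.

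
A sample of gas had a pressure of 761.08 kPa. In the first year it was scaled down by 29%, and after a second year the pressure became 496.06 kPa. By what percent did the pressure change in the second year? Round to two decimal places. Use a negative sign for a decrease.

-8.20%

After the first year: 761.08 × 0.71 = 540.3668.
Second-year multiplier: 496.06 ÷ 540.3668 ≈ 0.918006.
That is a change of -8.20%.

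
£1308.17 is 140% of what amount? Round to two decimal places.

£934.41

£1308.17 ÷ 1.4 ≈ £934.41.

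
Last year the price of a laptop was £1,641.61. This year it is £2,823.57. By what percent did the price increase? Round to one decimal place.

Change: £2,823.57 − £1,641.61 = £1,181.96.
Relative to the original: £1,181.96 ÷ £1,641.61 ≈ 72.0%.
So the price increased by 72.0%.

72.0%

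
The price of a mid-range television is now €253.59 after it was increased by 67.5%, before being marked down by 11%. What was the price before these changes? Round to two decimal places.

€170.11

Undoing the 11% decrease: €253.59 ÷ 0.89 ≈ €284.932584.
Undoing the 67.5% increase: €284.932584 ÷ 1.675 ≈ €170.11.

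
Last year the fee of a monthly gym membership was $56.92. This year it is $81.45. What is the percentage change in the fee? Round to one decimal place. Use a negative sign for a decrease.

43.1%

Change: $81.45 − $56.92 = $24.53.
Relative to the original: $24.53 ÷ $56.92 ≈ 43.1%.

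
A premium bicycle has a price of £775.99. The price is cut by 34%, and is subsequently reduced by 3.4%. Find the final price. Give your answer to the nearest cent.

£494.74

Each change multiplies by a factor: 0.66 × 0.966 = 0.63756.
£775.99 × 0.63756 = £494.7401844 ≈ £494.74.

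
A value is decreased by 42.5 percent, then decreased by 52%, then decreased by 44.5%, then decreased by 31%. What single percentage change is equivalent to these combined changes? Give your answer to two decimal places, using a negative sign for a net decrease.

-89.43%

A 42.5% decrease multiplies by 0.575.
Then a 52% decrease: 0.575 × 0.48 = 0.276.
Then a 44.5% decrease: 0.276 × 0.555 = 0.15318.
Then a 31% decrease: 0.15318 × 0.69 = 0.1056942.
Overall factor 0.1056942, i.e. -89.43%.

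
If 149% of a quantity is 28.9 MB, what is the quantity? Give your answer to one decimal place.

28.9 MB ÷ 1.49 ≈ 19.4 MB.

19.4 MB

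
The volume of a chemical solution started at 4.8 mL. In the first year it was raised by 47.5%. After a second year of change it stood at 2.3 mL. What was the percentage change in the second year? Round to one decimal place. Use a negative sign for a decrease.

-67.5%

After the first year: 4.8 × 1.475 = 7.08.
Second-year multiplier: 2.3 ÷ 7.08 ≈ 0.32486.
That is a change of -67.5%.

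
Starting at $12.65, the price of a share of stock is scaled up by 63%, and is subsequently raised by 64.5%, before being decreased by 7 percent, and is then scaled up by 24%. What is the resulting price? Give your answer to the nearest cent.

Each change multiplies by a factor: 1.63 × 1.645 × 0.93 × 1.24 = 3.09213282.
$12.65 × 3.09213282 = $39.115480173 ≈ $39.12.

$39.12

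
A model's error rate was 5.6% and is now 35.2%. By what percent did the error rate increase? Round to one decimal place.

528.6%

The change is 35.2 − 5.6 = 29.6 percentage points.
Relative to the original 5.6%, that is 29.6 ÷ 5.6 ≈ 528.6%.
So the error rate rose by 528.6%.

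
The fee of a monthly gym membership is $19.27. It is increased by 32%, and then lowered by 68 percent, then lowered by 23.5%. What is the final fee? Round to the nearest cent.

32% increase: $19.27 × 1.32 = $25.4364.
68% decrease: $25.4364 × 0.32 = $8.139648.
After the 23.5% decrease: $8.139648 × 0.765 = $6.22683072 ≈ $6.23.

$6.23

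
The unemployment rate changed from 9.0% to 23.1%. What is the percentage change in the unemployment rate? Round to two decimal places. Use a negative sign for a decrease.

156.67%

The change is 23.1 − 9.0 = 14.1 percentage points.
Relative to the original 9.0%, that is 14.1 ÷ 9.0 ≈ 156.67%.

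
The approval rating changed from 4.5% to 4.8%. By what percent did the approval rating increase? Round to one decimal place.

6.7%

The change is 4.8 − 4.5 = 0.3 percentage points.
Relative to the original 4.5%, that is 0.3 ÷ 4.5 ≈ 6.7%.
So the approval rating rose by 6.7%.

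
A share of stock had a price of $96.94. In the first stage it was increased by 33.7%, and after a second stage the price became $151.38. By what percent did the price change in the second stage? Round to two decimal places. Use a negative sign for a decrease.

After the first stage: $96.94 × 1.337 = $129.60878.
Second-stage multiplier: $151.38 ÷ $129.60878 ≈ 1.167976.
That is a change of 16.80%.

16.80%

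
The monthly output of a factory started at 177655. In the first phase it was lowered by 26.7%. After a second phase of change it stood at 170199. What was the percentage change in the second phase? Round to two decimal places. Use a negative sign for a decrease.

After the first phase: 177655 × 0.733 = 130221.115.
Second-phase multiplier: 170199 ÷ 130221.115 ≈ 1.307.
That is a change of 30.70%.

30.70%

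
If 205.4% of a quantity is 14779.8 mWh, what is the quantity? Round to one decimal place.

14779.8 mWh ÷ 2.054 ≈ 7195.6 mWh.

7195.6 mWh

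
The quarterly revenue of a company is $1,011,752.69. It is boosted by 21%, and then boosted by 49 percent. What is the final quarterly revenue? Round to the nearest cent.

Each change multiplies by a factor: 1.21 × 1.49 = 1.8029.
$1,011,752.69 × 1.8029 = $1824088.924801 ≈ $1,824,088.92.

$1,824,088.92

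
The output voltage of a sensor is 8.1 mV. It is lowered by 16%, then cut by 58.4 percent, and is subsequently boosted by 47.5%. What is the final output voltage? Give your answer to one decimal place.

4.2 mV

Apply the 16% decrease: 8.1 × 0.84 = 6.804.
After the 58.4% decrease: 6.804 × 0.416 = 2.830464.
47.5% increase: 2.830464 × 1.475 = 4.1749344 ≈ 4.2.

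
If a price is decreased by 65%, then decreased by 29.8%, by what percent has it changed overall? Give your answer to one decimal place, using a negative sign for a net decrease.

The combined multiplier is 0.35 × 0.702 = 0.2457.
That corresponds to a decrease of 75.4%.

-75.4%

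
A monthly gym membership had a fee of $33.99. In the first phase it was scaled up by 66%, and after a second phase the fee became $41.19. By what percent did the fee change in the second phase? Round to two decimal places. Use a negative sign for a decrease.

-27.00%

After the first phase: $33.99 × 1.66 = $56.4234.
Second-phase multiplier: $41.19 ÷ $56.4234 ≈ 0.730016.
That is a change of -27.00%.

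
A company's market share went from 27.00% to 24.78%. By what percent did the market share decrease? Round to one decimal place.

The change is 24.78 − 27.00 = -2.22 percentage points.
Relative to the original 27.00%, that is -2.22 ÷ 27.00 ≈ -8.2%.
So the market share fell by 8.2%.

8.2%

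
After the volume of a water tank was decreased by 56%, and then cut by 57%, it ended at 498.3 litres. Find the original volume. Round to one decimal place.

2,633.7 litres

Undoing the 57% decrease: 498.3 ÷ 0.43 ≈ 1158.837209.
Undoing the 56% decrease: 1158.837209 ÷ 0.44 ≈ 2,633.7 litres.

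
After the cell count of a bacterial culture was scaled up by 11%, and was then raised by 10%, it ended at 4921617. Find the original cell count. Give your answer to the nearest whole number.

4030808

Undoing the 10% increase: 4921617 ÷ 1.1 ≈ 4474197.272727.
Undoing the 11% increase: 4474197.272727 ÷ 1.11 ≈ 4030808.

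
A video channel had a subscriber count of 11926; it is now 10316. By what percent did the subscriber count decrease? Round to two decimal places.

Change: 10316 − 11926 = -1610.
Relative to the original: -1610 ÷ 11926 ≈ -13.50%.
So the subscriber count decreased by 13.50%.

13.50%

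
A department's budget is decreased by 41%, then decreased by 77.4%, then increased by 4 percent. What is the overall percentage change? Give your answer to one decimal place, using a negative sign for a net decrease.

A 41% decrease multiplies by 0.59.
Then a 77.4% decrease: 0.59 × 0.226 = 0.13334.
Then a 4% increase: 0.13334 × 1.04 = 0.1386736.
Overall factor 0.1386736, i.e. -86.1%.

-86.1%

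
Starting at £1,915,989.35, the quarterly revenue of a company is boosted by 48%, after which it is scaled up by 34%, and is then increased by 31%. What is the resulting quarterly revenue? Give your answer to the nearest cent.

Apply the 48% increase: £1,915,989.35 × 1.48 = £2835664.238.
34% increase: £2835664.238 × 1.34 = £3799790.07892.
Apply the 31% increase: £3799790.07892 × 1.31 = £4977725.0033852 ≈ £4,977,725.00.

£4,977,725.00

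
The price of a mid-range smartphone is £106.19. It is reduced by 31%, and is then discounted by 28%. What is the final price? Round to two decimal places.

£52.76

Each change multiplies by a factor: 0.69 × 0.72 = 0.4968.
£106.19 × 0.4968 = £52.755192 ≈ £52.76.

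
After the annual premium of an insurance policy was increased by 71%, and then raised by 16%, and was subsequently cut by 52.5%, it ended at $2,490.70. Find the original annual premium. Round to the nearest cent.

$2,643.47

Undoing the 52.5% decrease: $2,490.70 ÷ 0.475 ≈ $5243.578947.
Undoing the 16% increase: $5243.578947 ÷ 1.16 ≈ $4520.326678.
Undoing the 71% increase: $4520.326678 ÷ 1.71 ≈ $2,643.47.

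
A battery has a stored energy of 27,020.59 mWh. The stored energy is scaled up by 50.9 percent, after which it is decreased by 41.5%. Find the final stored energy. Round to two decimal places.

23,852.83 mWh

Each change multiplies by a factor: 1.509 × 0.585 = 0.882765.
27,020.59 × 0.882765 = 23852.83113135 ≈ 23,852.83.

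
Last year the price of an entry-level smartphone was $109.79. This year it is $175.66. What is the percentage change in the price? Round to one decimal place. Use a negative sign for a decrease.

Change: $175.66 − $109.79 = $65.87.
Relative to the original: $65.87 ÷ $109.79 ≈ 60.0%.

60.0%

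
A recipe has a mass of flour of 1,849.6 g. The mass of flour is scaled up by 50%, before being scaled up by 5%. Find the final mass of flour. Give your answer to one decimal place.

Each change multiplies by a factor: 1.5 × 1.05 = 1.575.
1,849.6 × 1.575 = 2913.12 ≈ 2,913.1.

2,913.1 g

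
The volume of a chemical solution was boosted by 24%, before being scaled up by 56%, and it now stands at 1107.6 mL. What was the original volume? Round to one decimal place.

572.6 mL

Undoing the 56% increase: 1107.6 ÷ 1.56 = 710.
Undoing the 24% increase: 710 ÷ 1.24 ≈ 572.6 mL.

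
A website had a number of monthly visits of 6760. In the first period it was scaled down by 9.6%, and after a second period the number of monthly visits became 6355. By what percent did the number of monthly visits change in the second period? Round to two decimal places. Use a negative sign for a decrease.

After the first period: 6760 × 0.904 = 6111.04.
Second-period multiplier: 6355 ÷ 6111.04 ≈ 1.039921.
That is a change of 3.99%.

3.99%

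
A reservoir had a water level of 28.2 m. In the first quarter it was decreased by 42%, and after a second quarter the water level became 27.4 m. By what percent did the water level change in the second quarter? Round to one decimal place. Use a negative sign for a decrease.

After the first quarter: 28.2 × 0.58 = 16.356.
Second-quarter multiplier: 27.4 ÷ 16.356 ≈ 1.67523.
That is a change of 67.5%.

67.5%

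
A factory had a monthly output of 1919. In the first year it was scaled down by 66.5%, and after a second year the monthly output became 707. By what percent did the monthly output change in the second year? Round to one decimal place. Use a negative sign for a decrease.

After the first year: 1919 × 0.335 = 642.865.
Second-year multiplier: 707 ÷ 642.865 ≈ 1.09976.
That is a change of 10.0%.

10.0%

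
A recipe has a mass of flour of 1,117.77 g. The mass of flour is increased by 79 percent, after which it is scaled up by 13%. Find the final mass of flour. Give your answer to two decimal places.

2,260.91 g

79% increase: 1,117.77 × 1.79 = 2000.8083.
Apply the 13% increase: 2000.8083 × 1.13 = 2260.913379 ≈ 2,260.91.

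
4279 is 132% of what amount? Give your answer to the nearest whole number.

3242

4279 ÷ 1.32 ≈ 3242.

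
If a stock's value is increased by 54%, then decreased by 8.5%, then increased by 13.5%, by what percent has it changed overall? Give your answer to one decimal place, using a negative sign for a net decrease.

59.9%

A 54% increase multiplies by 1.54.
Then an 8.5% decrease: 1.54 × 0.915 = 1.4091.
Then a 13.5% increase: 1.4091 × 1.135 = 1.5993285.
Overall factor 1.5993285, i.e. 59.9%.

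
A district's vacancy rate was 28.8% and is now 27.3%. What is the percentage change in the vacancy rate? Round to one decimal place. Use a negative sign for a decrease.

The change is 27.3 − 28.8 = -1.5 percentage points.
Relative to the original 28.8%, that is -1.5 ÷ 28.8 ≈ -5.2%.

-5.2%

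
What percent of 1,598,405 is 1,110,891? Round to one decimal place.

69.5%

1,110,891 ÷ 1,598,405 ≈ 69.5%.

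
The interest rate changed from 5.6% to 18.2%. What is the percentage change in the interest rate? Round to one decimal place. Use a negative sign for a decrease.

225.0%

The change is 18.2 − 5.6 = 12.6 percentage points.
Relative to the original 5.6%, that is 12.6 ÷ 5.6 = 225.0%.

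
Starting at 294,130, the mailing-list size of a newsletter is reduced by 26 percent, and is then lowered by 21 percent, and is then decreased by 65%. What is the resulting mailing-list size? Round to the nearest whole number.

60,182

26% decrease: 294,130 × 0.74 = 217656.2.
21% decrease: 217656.2 × 0.79 = 171948.398.
Apply the 65% decrease: 171948.398 × 0.35 = 60181.9393 ≈ 60,182.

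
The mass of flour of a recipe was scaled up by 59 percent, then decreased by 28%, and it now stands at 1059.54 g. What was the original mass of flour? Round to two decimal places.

Undoing the 28% decrease: 1059.54 ÷ 0.72 ≈ 1471.583333.
Undoing the 59% increase: 1471.583333 ÷ 1.59 ≈ 925.52 g.

925.52 g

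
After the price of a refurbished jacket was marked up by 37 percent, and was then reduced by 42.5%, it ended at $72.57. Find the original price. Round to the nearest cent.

The overall multiplier applied was 1.37 × 0.575 = 0.78775.
So the original price was $72.57 ÷ 0.78775 ≈ $92.12.

$92.12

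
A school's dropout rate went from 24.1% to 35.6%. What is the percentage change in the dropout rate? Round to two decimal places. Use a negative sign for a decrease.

47.72%

The change is 35.6 − 24.1 = 11.5 percentage points.
Relative to the original 24.1%, that is 11.5 ÷ 24.1 ≈ 47.72%.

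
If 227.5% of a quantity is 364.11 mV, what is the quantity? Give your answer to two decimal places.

160.05 mV

364.11 mV ÷ 2.275 ≈ 160.05 mV.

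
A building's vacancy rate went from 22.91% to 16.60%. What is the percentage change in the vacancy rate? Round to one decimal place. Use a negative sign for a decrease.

The change is 16.60 − 22.91 = -6.31 percentage points.
Relative to the original 22.91%, that is -6.31 ÷ 22.91 ≈ -27.5%.

-27.5%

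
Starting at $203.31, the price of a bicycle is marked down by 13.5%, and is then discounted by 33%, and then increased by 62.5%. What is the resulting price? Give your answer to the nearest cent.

Each change multiplies by a factor: 0.865 × 0.67 × 1.625 = 0.94176875.
$203.31 × 0.94176875 = $191.4710045625 ≈ $191.47.

$191.47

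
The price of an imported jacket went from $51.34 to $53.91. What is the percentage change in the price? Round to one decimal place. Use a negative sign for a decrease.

5.0%

Change: $53.91 − $51.34 = $2.57.
Relative to the original: $2.57 ÷ $51.34 ≈ 5.0%.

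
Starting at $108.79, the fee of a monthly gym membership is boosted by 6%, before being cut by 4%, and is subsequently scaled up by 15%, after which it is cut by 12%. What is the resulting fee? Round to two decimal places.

$112.03

Apply the 6% increase: $108.79 × 1.06 = $115.3174.
After the 4% decrease: $115.3174 × 0.96 = $110.704704.
After the 15% increase: $110.704704 × 1.15 = $127.3104096.
After the 12% decrease: $127.3104096 × 0.88 = $112.033160448 ≈ $112.03.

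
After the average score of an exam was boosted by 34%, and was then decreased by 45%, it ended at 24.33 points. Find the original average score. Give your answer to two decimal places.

Undoing the 45% decrease: 24.33 ÷ 0.55 ≈ 44.236364.
Undoing the 34% increase: 44.236364 ÷ 1.34 ≈ 33.01 points.

33.01 points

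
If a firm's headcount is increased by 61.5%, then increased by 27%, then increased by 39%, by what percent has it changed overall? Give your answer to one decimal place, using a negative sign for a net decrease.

185.1%

A 61.5% increase multiplies by 1.615.
Then a 27% increase: 1.615 × 1.27 = 2.05105.
Then a 39% increase: 2.05105 × 1.39 = 2.8509595.
Overall factor 2.8509595, i.e. 185.1%.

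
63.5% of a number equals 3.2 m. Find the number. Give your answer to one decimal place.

3.2 m ÷ 0.635 ≈ 5.0 m.

5.0 m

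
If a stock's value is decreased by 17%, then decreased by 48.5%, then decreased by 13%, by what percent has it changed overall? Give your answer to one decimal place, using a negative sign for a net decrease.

-62.8%

A 17% decrease multiplies by 0.83.
Then a 48.5% decrease: 0.83 × 0.515 = 0.42745.
Then a 13% decrease: 0.42745 × 0.87 = 0.3718815.
Overall factor 0.3718815, i.e. -62.8%.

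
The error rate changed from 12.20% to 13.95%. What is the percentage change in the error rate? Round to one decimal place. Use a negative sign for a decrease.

The change is 13.95 − 12.20 = 1.75 percentage points.
Relative to the original 12.20%, that is 1.75 ÷ 12.20 ≈ 14.3%.

14.3%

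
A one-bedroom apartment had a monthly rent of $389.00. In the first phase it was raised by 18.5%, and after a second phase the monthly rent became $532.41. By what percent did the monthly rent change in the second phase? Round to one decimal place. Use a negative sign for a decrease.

After the first phase: $389.00 × 1.185 = $460.965.
Second-phase multiplier: $532.41 ÷ $460.965 ≈ 1.15499.
That is a change of 15.5%.

15.5%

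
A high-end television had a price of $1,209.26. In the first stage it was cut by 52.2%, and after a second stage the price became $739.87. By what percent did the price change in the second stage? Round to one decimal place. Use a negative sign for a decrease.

After the first stage: $1,209.26 × 0.478 = $578.02628.
Second-stage multiplier: $739.87 ÷ $578.02628 ≈ 1.27999.
That is a change of 28.0%.

28.0%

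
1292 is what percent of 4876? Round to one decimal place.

1292 ÷ 4876 ≈ 26.5%.

26.5%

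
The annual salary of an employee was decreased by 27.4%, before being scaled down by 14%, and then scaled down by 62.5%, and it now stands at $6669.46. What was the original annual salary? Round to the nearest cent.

$28485.53

Undoing the 62.5% decrease: $6669.46 ÷ 0.375 ≈ $17785.226667.
Undoing the 14% decrease: $17785.226667 ÷ 0.86 ≈ $20680.496124.
Undoing the 27.4% decrease: $20680.496124 ÷ 0.726 ≈ $28485.53.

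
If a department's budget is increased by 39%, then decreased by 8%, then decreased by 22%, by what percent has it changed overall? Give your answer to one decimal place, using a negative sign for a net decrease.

-0.3%

A 39% increase multiplies by 1.39.
Then an 8% decrease: 1.39 × 0.92 = 1.2788.
Then a 22% decrease: 1.2788 × 0.78 = 0.997464.
Overall factor 0.997464, i.e. -0.3%.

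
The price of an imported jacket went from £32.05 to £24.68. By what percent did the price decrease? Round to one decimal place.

Change: £24.68 − £32.05 = -£7.37.
Relative to the original: -£7.37 ÷ £32.05 ≈ -23.0%.
So the price decreased by 23.0%.

23.0%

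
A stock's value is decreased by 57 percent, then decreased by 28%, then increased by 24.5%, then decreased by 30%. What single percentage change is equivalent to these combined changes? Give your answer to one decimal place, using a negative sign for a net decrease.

The combined multiplier is 0.43 × 0.72 × 1.245 × 0.7 = 0.2698164.
That corresponds to a decrease of 73.0%.

-73.0%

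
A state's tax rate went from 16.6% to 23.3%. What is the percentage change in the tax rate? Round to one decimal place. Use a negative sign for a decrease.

The change is 23.3 − 16.6 = 6.7 percentage points.
Relative to the original 16.6%, that is 6.7 ÷ 16.6 ≈ 40.4%.

40.4%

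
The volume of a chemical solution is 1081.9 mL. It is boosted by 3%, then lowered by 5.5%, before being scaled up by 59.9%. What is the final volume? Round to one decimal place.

1683.9 mL

3% increase: 1081.9 × 1.03 = 1114.357.
Apply the 5.5% decrease: 1114.357 × 0.945 = 1053.067365.
Apply the 59.9% increase: 1053.067365 × 1.599 = 1683.854716635 ≈ 1683.9.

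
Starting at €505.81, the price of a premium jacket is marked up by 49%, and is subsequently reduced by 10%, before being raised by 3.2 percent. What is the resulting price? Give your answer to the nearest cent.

€700.00

Apply the 49% increase: €505.81 × 1.49 = €753.6569.
Apply the 10% decrease: €753.6569 × 0.9 = €678.29121.
3.2% increase: €678.29121 × 1.032 = €699.99652872 ≈ €700.00.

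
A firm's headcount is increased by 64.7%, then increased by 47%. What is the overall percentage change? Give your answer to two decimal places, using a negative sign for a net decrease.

142.11%

A 64.7% increase multiplies by 1.647.
Then a 47% increase: 1.647 × 1.47 = 2.42109.
Overall factor 2.42109, i.e. 142.11%.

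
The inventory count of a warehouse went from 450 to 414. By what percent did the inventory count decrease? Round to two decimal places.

Change: 414 − 450 = -36.
Relative to the original: -36 ÷ 450 = -8.00%.
So the inventory count decreased by 8.00%.

8.00%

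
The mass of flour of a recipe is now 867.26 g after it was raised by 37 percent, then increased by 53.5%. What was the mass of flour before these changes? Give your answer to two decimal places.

The overall multiplier applied was 1.37 × 1.535 = 2.10295.
So the original mass of flour was 867.26 ÷ 2.10295 ≈ 412.40 g.

412.40 g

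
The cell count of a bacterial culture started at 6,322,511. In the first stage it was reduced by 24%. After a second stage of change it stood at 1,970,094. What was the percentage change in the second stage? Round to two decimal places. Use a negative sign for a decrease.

After the first stage: 6,322,511 × 0.76 = 4805108.36.
Second-stage multiplier: 1,970,094 ÷ 4805108.36 ≈ 0.41.
That is a change of -59.00%.

-59.00%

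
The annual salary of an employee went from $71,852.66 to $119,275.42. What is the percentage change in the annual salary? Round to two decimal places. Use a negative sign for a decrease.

Change: $119,275.42 − $71,852.66 = $47,422.76.
Relative to the original: $47,422.76 ÷ $71,852.66 ≈ 66.00%.

66.00%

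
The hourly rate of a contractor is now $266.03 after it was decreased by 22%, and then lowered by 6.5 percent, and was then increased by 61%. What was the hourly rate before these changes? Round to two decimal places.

The overall multiplier applied was 0.78 × 0.935 × 1.61 = 1.174173.
So the original hourly rate was $266.03 ÷ 1.174173 ≈ $226.57.

$226.57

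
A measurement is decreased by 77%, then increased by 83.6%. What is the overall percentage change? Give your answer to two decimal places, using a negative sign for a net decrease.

-57.77%

A 77% decrease multiplies by 0.23.
Then an 83.6% increase: 0.23 × 1.836 = 0.42228.
Overall factor 0.42228, i.e. -57.77%.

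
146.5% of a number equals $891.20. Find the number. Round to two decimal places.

$891.20 ÷ 1.465 ≈ $608.33.

$608.33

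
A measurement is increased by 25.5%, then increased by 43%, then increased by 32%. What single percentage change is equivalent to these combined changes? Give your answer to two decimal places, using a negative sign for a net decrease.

136.89%

The combined multiplier is 1.255 × 1.43 × 1.32 = 2.368938.
That corresponds to an increase of 136.89%.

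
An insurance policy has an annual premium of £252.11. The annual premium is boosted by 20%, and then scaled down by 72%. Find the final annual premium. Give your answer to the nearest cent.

£84.71

Apply the 20% increase: £252.11 × 1.2 = £302.532.
72% decrease: £302.532 × 0.28 = £84.70896 ≈ £84.71.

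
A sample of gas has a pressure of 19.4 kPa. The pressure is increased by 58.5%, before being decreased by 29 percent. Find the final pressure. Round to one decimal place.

21.8 kPa

Apply the 58.5% increase: 19.4 × 1.585 = 30.749.
29% decrease: 30.749 × 0.71 = 21.83179 ≈ 21.8.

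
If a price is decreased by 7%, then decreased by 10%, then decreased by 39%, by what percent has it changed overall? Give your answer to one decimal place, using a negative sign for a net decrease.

-48.9%

The combined multiplier is 0.93 × 0.9 × 0.61 = 0.51057.
That corresponds to a decrease of 48.9%.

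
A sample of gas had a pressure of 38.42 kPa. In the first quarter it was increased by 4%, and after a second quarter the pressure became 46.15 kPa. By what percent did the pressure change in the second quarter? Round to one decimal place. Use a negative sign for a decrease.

15.5%

After the first quarter: 38.42 × 1.04 = 39.9568.
Second-quarter multiplier: 46.15 ÷ 39.9568 ≈ 1.155.
That is a change of 15.5%.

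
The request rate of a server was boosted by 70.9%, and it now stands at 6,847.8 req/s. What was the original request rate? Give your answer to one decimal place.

4,006.9 req/s

The overall multiplier applied was 1.709.
So the original request rate was 6,847.8 ÷ 1.709 ≈ 4,006.9 req/s.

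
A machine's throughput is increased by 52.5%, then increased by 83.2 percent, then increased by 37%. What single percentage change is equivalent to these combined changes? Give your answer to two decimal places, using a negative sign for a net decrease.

The combined multiplier is 1.525 × 1.832 × 1.37 = 3.827506.
That corresponds to an increase of 282.75%.

282.75%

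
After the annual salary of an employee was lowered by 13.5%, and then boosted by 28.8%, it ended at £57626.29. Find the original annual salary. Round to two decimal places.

£51723.59

The overall multiplier applied was 0.865 × 1.288 = 1.11412.
So the original annual salary was £57626.29 ÷ 1.11412 ≈ £51723.59.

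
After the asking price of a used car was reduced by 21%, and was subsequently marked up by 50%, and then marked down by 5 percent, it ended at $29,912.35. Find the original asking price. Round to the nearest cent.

The overall multiplier applied was 0.79 × 1.5 × 0.95 = 1.12575.
So the original asking price was $29,912.35 ÷ 1.12575 ≈ $26,571.04.

$26,571.04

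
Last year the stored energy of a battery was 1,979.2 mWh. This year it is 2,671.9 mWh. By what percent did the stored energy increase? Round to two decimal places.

Change: 2,671.9 − 1,979.2 = 692.7.
Relative to the original: 692.7 ÷ 1,979.2 ≈ 35.00%.
So the stored energy increased by 35.00%.

35.00%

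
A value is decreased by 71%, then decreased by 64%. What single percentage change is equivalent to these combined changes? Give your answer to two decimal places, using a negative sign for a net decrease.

-89.56%

The combined multiplier is 0.29 × 0.36 = 0.1044.
That corresponds to a decrease of 89.56%.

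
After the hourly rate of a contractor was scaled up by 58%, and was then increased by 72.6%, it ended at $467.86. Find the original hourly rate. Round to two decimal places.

$171.56

Undoing the 72.6% increase: $467.86 ÷ 1.726 ≈ $271.066049.
Undoing the 58% increase: $271.066049 ÷ 1.58 ≈ $171.56.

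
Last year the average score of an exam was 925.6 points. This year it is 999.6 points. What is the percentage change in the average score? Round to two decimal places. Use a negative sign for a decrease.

7.99%

Change: 999.6 − 925.6 = 74.0.
Relative to the original: 74.0 ÷ 925.6 ≈ 7.99%.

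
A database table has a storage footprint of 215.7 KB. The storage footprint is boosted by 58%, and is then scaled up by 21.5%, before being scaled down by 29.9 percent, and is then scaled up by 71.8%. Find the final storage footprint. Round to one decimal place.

498.7 KB

Each change multiplies by a factor: 1.58 × 1.215 × 0.701 × 1.718 = 2.3119292646.
215.7 × 2.3119292646 = 498.68314237422 ≈ 498.7.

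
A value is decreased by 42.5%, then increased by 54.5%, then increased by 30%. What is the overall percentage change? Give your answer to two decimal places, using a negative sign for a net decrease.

A 42.5% decrease multiplies by 0.575.
Then a 54.5% increase: 0.575 × 1.545 = 0.888375.
Then a 30% increase: 0.888375 × 1.3 = 1.1548875.
Overall factor 1.1548875, i.e. 15.49%.

15.49%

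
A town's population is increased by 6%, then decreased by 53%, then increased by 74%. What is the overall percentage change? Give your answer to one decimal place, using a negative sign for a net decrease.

-13.3%

A 6% increase multiplies by 1.06.
Then a 53% decrease: 1.06 × 0.47 = 0.4982.
Then a 74% increase: 0.4982 × 1.74 = 0.866868.
Overall factor 0.866868, i.e. -13.3%.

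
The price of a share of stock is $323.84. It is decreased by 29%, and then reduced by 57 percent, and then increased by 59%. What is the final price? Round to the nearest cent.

After the 29% decrease: $323.84 × 0.71 = $229.9264.
Apply the 57% decrease: $229.9264 × 0.43 = $98.868352.
59% increase: $98.868352 × 1.59 = $157.20067968 ≈ $157.20.

$157.20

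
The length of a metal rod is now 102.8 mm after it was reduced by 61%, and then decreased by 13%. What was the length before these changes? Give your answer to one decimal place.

Undoing the 13% decrease: 102.8 ÷ 0.87 ≈ 118.16092.
Undoing the 61% decrease: 118.16092 ÷ 0.39 ≈ 303.0 mm.

303.0 mm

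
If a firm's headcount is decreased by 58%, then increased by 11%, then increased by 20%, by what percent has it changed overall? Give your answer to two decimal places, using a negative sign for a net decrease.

-44.06%

The combined multiplier is 0.42 × 1.11 × 1.2 = 0.55944.
That corresponds to a decrease of 44.06%.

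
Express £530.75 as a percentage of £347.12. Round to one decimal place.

£530.75 ÷ £347.12 ≈ 152.9%.

152.9%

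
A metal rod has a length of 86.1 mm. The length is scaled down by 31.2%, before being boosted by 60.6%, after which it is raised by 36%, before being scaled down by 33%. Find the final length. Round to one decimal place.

Each change multiplies by a factor: 0.688 × 1.606 × 1.36 × 0.67 = 1.0068103936.
86.1 × 1.0068103936 = 86.68637488896 ≈ 86.7.

86.7 mm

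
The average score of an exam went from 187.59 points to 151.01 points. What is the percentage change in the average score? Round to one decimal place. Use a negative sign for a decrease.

Change: 151.01 − 187.59 = -36.58.
Relative to the original: -36.58 ÷ 187.59 ≈ -19.5%.

-19.5%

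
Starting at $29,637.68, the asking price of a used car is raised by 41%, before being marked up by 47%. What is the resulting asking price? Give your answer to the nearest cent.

$61,430.02

41% increase: $29,637.68 × 1.41 = $41789.1288.
47% increase: $41789.1288 × 1.47 = $61430.019336 ≈ $61,430.02.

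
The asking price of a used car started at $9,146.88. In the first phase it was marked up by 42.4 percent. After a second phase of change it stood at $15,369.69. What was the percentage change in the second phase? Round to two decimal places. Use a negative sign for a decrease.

After the first phase: $9,146.88 × 1.424 = $13025.15712.
Second-phase multiplier: $15,369.69 ÷ $13025.15712 ≈ 1.18.
That is a change of 18.00%.

18.00%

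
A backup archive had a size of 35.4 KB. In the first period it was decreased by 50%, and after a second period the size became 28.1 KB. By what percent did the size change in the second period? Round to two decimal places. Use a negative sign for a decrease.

58.76%

After the first period: 35.4 × 0.5 = 17.7.
Second-period multiplier: 28.1 ÷ 17.7 ≈ 1.587571.
That is a change of 58.76%.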